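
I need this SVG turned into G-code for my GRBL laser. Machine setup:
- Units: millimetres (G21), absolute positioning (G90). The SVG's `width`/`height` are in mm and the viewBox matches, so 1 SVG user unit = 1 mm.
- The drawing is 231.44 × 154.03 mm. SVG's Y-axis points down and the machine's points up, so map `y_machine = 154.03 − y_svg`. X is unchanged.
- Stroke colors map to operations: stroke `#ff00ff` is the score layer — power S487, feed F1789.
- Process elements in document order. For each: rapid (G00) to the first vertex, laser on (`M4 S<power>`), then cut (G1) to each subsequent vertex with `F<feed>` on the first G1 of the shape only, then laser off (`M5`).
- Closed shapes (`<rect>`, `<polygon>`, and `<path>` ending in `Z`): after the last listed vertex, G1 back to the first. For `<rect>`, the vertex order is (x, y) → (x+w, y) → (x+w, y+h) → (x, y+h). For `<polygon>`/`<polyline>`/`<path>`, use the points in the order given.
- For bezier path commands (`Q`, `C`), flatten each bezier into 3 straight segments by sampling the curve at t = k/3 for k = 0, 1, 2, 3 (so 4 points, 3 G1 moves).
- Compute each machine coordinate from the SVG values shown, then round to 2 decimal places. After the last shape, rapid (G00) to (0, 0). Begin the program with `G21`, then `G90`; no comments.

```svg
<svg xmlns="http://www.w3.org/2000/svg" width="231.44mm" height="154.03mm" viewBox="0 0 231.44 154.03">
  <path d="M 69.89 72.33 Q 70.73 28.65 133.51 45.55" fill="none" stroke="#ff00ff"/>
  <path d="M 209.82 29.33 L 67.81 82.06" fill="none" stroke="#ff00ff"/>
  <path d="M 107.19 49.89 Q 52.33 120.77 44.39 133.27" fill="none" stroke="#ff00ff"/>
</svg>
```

1 u = 1 mm; y_m = 154.03 − y.

[1] `<path>` quadratic bezier, #ff00ff→score S487 F1789: (69.89,81.70) → (77.33,104.09) → (98.54,113.02) → (133.51,108.48)

[2] `<path>` line segment, #ff00ff→score S487 F1789: (209.82,124.70) → (67.81,71.97)

[3] `<path>` quadratic bezier, #ff00ff→score S487 F1789: (107.19,104.14) → (75.83,63.37) → (54.90,35.58) → (44.39,20.76)

G21
G90
G00 X69.89 Y81.70
M4 S487
G1 X77.33 Y104.09 F1789
G1 X98.54 Y113.02
G1 X133.51 Y108.48
M5
G00 X209.82 Y124.70
M4 S487
G1 X67.81 Y71.97 F1789
M5
G00 X107.19 Y104.14
M4 S487
G1 X75.83 Y63.37 F1789
G1 X54.90 Y35.58
G1 X44.39 Y20.76
M5
G00 X0.00 Y0.00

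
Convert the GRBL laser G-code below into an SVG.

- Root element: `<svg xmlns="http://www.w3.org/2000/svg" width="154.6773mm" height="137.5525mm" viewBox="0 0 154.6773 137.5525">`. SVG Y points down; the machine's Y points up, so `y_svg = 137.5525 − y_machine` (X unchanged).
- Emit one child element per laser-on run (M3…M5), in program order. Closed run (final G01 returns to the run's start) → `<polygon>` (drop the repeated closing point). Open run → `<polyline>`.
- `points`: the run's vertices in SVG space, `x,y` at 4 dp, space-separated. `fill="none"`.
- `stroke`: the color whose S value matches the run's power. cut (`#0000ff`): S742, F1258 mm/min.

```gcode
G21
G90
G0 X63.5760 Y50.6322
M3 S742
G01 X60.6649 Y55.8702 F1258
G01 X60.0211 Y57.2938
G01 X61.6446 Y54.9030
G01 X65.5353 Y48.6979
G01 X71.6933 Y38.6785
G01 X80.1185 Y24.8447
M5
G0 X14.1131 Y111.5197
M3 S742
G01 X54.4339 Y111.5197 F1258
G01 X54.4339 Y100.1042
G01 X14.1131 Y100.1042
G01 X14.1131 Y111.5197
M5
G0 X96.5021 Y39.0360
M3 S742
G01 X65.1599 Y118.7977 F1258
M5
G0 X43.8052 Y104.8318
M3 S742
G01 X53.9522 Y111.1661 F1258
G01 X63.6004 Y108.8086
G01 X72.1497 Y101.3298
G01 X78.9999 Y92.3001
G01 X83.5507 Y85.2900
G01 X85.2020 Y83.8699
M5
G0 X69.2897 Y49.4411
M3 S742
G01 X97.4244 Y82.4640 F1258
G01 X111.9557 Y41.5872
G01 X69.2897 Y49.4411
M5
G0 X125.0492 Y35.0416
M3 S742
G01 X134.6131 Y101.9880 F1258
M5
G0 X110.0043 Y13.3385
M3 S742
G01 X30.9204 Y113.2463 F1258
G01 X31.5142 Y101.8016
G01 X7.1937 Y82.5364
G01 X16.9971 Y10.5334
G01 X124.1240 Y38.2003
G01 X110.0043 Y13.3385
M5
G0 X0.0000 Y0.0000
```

Each laser-on run becomes one SVG element. Flip Y back into SVG space with y_svg = 137.5525 − y_machine. Every run uses S742, so all elements get stroke `#0000ff` (cut).

Run 1: The run is open, so emit a `<polyline>` with points (Y-flipped): 63.5760,86.9203 60.6649,81.6823 60.0211,80.2587 61.6446,82.6495 65.5353,88.8546 71.6933,98.8740 80.1185,112.7078.

Run 2: The run returns to its start, so emit a `<polygon>` with points (Y-flipped): 14.1131,26.0328 54.4339,26.0328 54.4339,37.4483 14.1131,37.4483.

Run 3: The run is open, so emit a `<polyline>` with points (Y-flipped): 96.5021,98.5165 65.1599,18.7548.

Run 4: The run is open, so emit a `<polyline>` with points (Y-flipped): 43.8052,32.7207 53.9522,26.3864 63.6004,28.7439 72.1497,36.2227 78.9999,45.2524 83.5507,52.2625 85.2020,53.6826.

Run 5: The run returns to its start, so emit a `<polygon>` with points (Y-flipped): 69.2897,88.1114 97.4244,55.0885 111.9557,95.9653.

Run 6: The run is open, so emit a `<polyline>` with points (Y-flipped): 125.0492,102.5109 134.6131,35.5645.

Run 7: The run returns to its start, so emit a `<polygon>` with points (Y-flipped): 110.0043,124.2140 30.9204,24.3062 31.5142,35.7509 7.1937,55.0161 16.9971,127.0191 124.1240,99.3522.

<svg xmlns="http://www.w3.org/2000/svg" width="154.6773mm" height="137.5525mm" viewBox="0 0 154.6773 137.5525">
  <polyline points="63.5760,86.9203 60.6649,81.6823 60.0211,80.2587 61.6446,82.6495 65.5353,88.8546 71.6933,98.8740 80.1185,112.7078" fill="none" stroke="#0000ff"/>
  <polygon points="14.1131,26.0328 54.4339,26.0328 54.4339,37.4483 14.1131,37.4483" fill="none" stroke="#0000ff"/>
  <polyline points="96.5021,98.5165 65.1599,18.7548" fill="none" stroke="#0000ff"/>
  <polyline points="43.8052,32.7207 53.9522,26.3864 63.6004,28.7439 72.1497,36.2227 78.9999,45.2524 83.5507,52.2625 85.2020,53.6826" fill="none" stroke="#0000ff"/>
  <polygon points="69.2897,88.1114 97.4244,55.0885 111.9557,95.9653" fill="none" stroke="#0000ff"/>
  <polyline points="125.0492,102.5109 134.6131,35.5645" fill="none" stroke="#0000ff"/>
  <polygon points="110.0043,124.2140 30.9204,24.3062 31.5142,35.7509 7.1937,55.0161 16.9971,127.0191 124.1240,99.3522" fill="none" stroke="#0000ff"/>
</svg>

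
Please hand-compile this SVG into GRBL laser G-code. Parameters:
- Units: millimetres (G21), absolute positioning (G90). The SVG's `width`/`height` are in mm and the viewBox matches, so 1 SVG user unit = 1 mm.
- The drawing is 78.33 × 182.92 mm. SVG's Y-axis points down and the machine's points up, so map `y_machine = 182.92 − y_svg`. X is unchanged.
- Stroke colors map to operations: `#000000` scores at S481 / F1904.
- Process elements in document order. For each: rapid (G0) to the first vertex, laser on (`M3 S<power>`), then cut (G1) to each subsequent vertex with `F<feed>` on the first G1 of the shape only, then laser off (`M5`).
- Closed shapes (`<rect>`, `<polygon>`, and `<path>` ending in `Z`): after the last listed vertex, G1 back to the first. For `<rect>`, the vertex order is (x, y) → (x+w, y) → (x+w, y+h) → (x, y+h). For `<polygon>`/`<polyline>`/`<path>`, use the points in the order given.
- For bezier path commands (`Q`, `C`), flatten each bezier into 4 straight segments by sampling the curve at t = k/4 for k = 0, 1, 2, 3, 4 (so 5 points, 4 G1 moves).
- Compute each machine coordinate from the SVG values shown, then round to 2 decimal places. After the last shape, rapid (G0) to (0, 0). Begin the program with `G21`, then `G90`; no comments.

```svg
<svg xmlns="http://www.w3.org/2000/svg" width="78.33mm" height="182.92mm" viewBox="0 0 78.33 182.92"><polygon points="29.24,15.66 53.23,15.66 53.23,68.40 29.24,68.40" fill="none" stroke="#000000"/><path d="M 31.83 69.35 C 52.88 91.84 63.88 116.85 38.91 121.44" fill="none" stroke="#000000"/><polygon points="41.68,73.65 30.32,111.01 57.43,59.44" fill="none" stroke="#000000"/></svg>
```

viewBox `0 0 78.33 182.92` with mm width/height → 1 unit = 1 mm. Flip: y_m = 182.92 − y_svg.

**Shape 1** — `<polygon>` rectangle, stroke `#000000` → score (S481, F1904). Machine vertices: (29.24,167.26) → (53.23,167.26) → (53.23,114.52) → (29.24,114.52) → (29.24,167.26). Closed: final G1 returns to the first vertex.

**Shape 2** — `<path>` cubic bezier, stroke `#000000` → score (S481, F1904). Control points (SVG): P0=(31.83,69.35), P1=(52.88,91.84), P2=(63.88,116.85), P3=(38.91,121.44); sampled at t=k/4. Machine vertices: (31.83,113.57) → (45.33,96.59) → (52.63,80.81) → (51.30,68.39) → (38.91,61.48). Open path.

**Shape 3** — `<polygon>` closed polygon, stroke `#000000` → score (S481, F1904). Machine vertices: (41.68,109.27) → (30.32,71.91) → (57.43,123.48) → (41.68,109.27). Closed: final G1 returns to the first vertex.

G21
G90
G0 X29.24 Y167.26
M3 S481
G1 X53.23 Y167.26 F1904
G1 X53.23 Y114.52
G1 X29.24 Y114.52
G1 X29.24 Y167.26
M5
G0 X31.83 Y113.57
M3 S481
G1 X45.33 Y96.59 F1904
G1 X52.63 Y80.81
G1 X51.30 Y68.39
G1 X38.91 Y61.48
M5
G0 X41.68 Y109.27
M3 S481
G1 X30.32 Y71.91 F1904
G1 X57.43 Y123.48
G1 X41.68 Y109.27
M5
G0 X0.00 Y0.00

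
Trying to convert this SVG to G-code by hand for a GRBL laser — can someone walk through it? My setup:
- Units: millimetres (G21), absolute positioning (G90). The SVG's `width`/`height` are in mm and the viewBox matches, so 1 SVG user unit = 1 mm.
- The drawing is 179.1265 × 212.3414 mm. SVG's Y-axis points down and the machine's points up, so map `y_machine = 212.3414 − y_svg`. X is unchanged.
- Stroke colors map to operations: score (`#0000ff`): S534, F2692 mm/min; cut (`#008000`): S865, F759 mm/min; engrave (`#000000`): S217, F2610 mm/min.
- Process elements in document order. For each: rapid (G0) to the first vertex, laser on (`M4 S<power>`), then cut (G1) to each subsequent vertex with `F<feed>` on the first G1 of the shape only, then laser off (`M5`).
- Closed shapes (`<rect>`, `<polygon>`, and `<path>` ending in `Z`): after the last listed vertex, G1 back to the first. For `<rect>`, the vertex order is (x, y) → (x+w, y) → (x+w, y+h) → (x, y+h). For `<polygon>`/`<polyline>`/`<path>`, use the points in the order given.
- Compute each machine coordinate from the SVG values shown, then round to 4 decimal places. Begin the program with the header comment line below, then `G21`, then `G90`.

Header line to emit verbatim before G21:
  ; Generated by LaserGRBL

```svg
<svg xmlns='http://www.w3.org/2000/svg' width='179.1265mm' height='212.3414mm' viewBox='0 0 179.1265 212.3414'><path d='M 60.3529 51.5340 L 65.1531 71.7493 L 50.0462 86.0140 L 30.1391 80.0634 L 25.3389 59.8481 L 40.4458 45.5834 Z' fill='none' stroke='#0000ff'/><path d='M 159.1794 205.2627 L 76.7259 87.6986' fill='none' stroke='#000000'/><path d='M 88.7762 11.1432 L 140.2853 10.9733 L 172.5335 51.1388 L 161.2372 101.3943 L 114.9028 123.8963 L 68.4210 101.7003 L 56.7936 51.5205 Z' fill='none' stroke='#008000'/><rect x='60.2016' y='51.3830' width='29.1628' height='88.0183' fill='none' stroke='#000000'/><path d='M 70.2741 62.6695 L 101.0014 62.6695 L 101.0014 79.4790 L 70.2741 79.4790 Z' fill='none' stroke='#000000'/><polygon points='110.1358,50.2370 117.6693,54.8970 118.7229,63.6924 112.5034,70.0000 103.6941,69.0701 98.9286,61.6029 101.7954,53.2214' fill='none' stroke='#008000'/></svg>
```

Since the viewBox matches the mm dimensions, user units are millimetres directly. The only transform is the Y-flip y_m = 212.3414 − y_svg.

Shape 1 is a regular polygon drawn with `<path>`. Its stroke #0000ff means score at S534, F2692. After flipping Y the toolpath is (60.3529,160.8074) → (65.1531,140.5921) → (50.0462,126.3274) → (30.1391,132.2780) → (25.3389,152.4933) → (40.4458,166.7580) → (60.3529,160.8074), returning to the start.

Shape 2 is a line segment drawn with `<path>`. Its stroke #000000 means engrave at S217, F2610. After flipping Y the toolpath is (159.1794,7.0787) → (76.7259,124.6428).

Shape 3 is a regular polygon drawn with `<path>`. Its stroke #008000 means cut at S865, F759. After flipping Y the toolpath is (88.7762,201.1982) → (140.2853,201.3681) → (172.5335,161.2026) → (161.2372,110.9471) → (114.9028,88.4451) → (68.4210,110.6411) → (56.7936,160.8209) → (88.7762,201.1982), returning to the start.

Shape 4 is a rectangle drawn with `<rect>`. Its stroke #000000 means engrave at S217, F2610. After flipping Y the toolpath is (60.2016,160.9584) → (89.3644,160.9584) → (89.3644,72.9401) → (60.2016,72.9401) → (60.2016,160.9584), returning to the start.

Shape 5 is a rectangle drawn with `<path>`. Its stroke #000000 means engrave at S217, F2610. After flipping Y the toolpath is (70.2741,149.6719) → (101.0014,149.6719) → (101.0014,132.8624) → (70.2741,132.8624) → (70.2741,149.6719), returning to the start.

Shape 6 is a regular polygon drawn with `<polygon>`. Its stroke #008000 means cut at S865, F759. After flipping Y the toolpath is (110.1358,162.1044) → (117.6693,157.4444) → (118.7229,148.6490) → (112.5034,142.3414) → (103.6941,143.2713) → (98.9286,150.7385) → (101.7954,159.1200) → (110.1358,162.1044), returning to the start.

; Generated by LaserGRBL
G21
G90
G0 X60.3529 Y160.8074
M4 S534
G1 X65.1531 Y140.5921 F2692
G1 X50.0462 Y126.3274
G1 X30.1391 Y132.2780
G1 X25.3389 Y152.4933
G1 X40.4458 Y166.7580
G1 X60.3529 Y160.8074
M5
G0 X159.1794 Y7.0787
M4 S217
G1 X76.7259 Y124.6428 F2610
M5
G0 X88.7762 Y201.1982
M4 S865
G1 X140.2853 Y201.3681 F759
G1 X172.5335 Y161.2026
G1 X161.2372 Y110.9471
G1 X114.9028 Y88.4451
G1 X68.4210 Y110.6411
G1 X56.7936 Y160.8209
G1 X88.7762 Y201.1982
M5
G0 X60.2016 Y160.9584
M4 S217
G1 X89.3644 Y160.9584 F2610
G1 X89.3644 Y72.9401
G1 X60.2016 Y72.9401
G1 X60.2016 Y160.9584
M5
G0 X70.2741 Y149.6719
M4 S217
G1 X101.0014 Y149.6719 F2610
G1 X101.0014 Y132.8624
G1 X70.2741 Y132.8624
G1 X70.2741 Y149.6719
M5
G0 X110.1358 Y162.1044
M4 S865
G1 X117.6693 Y157.4444 F759
G1 X118.7229 Y148.6490
G1 X112.5034 Y142.3414
G1 X103.6941 Y143.2713
G1 X98.9286 Y150.7385
G1 X101.7954 Y159.1200
G1 X110.1358 Y162.1044
M5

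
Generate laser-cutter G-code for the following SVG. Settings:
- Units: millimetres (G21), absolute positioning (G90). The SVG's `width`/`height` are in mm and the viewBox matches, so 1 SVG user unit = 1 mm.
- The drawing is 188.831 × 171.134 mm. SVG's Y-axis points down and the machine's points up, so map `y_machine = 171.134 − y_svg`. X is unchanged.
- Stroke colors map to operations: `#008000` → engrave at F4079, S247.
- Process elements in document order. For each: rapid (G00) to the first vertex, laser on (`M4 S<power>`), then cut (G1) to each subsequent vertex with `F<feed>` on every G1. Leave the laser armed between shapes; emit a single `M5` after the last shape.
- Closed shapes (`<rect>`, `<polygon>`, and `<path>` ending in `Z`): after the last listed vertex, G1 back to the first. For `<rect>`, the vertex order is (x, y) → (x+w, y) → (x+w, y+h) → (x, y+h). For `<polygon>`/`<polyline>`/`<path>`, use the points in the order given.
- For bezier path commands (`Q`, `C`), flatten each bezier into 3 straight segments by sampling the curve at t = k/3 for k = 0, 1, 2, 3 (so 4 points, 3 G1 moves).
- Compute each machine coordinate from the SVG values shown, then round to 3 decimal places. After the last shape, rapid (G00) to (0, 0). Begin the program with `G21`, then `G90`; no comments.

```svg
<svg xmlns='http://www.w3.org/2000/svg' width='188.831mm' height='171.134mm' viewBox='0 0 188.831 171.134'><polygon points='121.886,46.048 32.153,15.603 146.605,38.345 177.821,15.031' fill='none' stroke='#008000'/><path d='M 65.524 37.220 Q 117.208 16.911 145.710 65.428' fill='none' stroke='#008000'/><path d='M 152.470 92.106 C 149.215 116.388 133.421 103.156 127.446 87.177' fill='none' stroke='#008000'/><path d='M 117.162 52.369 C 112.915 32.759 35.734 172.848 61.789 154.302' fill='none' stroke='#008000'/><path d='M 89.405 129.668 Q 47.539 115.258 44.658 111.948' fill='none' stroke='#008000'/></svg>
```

G21
G90
G00 X121.886 Y125.086
M4 S247
G1 X32.153 Y155.531 F4079
G1 X146.605 Y132.789 F4079
G1 X177.821 Y156.103 F4079
G1 X121.886 Y125.086 F4079
G00 X65.524 Y133.914
M4 S247
G1 X97.404 Y139.806 F4079
G1 X124.133 Y130.403 F4079
G1 X145.710 Y105.706 F4079
G00 X152.470 Y79.028
M4 S247
G1 X145.863 Y65.963 F4079
G1 X135.866 Y70.181 F4079
G1 X127.446 Y83.957 F4079
G00 X117.162 Y118.765
M4 S247
G1 X95.128 Y96.932 F4079
G1 X63.621 Y39.374 F4079
G1 X61.789 Y16.832 F4079
G00 X89.405 Y41.466
M4 S247
G1 X65.826 Y49.839 F4079
G1 X50.910 Y55.746 F4079
G1 X44.658 Y59.186 F4079
M5
G00 X0.000 Y0.000

1 u = 1 mm; y_m = 171.134 − y.

[1] `<polygon>` closed polygon, #008000→engrave S247 F4079: (121.886,125.086) → (32.153,155.531) → (146.605,132.789) → (177.821,156.103) → (121.886,125.086) (closed)

[2] `<path>` quadratic bezier, #008000→engrave S247 F4079: (65.524,133.914) → (97.404,139.806) → (124.133,130.403) → (145.710,105.706)

[3] `<path>` cubic bezier, #008000→engrave S247 F4079: (152.470,79.028) → (145.863,65.963) → (135.866,70.181) → (127.446,83.957)

[4] `<path>` cubic bezier, #008000→engrave S247 F4079: (117.162,118.765) → (95.128,96.932) → (63.621,39.374) → (61.789,16.832)

[5] `<path>` quadratic bezier, #008000→engrave S247 F4079: (89.405,41.466) → (65.826,49.839) → (50.910,55.746) → (44.658,59.186)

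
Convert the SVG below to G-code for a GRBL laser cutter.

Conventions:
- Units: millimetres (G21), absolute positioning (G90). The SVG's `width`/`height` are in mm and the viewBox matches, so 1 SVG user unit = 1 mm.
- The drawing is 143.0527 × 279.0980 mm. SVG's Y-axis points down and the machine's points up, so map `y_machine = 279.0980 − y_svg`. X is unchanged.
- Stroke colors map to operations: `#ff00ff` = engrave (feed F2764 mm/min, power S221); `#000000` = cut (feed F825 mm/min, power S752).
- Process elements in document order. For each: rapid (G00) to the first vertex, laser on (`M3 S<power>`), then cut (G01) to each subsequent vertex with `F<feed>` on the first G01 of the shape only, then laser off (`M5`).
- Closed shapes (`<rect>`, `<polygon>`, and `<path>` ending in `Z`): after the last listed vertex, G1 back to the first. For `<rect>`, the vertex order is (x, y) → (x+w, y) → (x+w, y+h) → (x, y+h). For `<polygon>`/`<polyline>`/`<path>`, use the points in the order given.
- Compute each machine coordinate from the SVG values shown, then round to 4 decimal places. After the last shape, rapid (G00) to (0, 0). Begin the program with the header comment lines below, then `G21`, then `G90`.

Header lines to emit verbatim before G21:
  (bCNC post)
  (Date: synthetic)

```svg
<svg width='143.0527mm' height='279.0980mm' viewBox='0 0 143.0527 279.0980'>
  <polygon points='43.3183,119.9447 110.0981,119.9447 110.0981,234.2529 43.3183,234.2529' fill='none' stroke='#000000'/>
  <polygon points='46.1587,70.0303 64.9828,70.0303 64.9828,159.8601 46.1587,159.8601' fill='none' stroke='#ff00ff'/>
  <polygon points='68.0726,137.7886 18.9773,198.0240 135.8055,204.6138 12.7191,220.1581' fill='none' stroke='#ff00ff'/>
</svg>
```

(bCNC post)
(Date: synthetic)
G21
G90
G00 X43.3183 Y159.1533
M3 S752
G01 X110.0981 Y159.1533 F825
G01 X110.0981 Y44.8451
G01 X43.3183 Y44.8451
G01 X43.3183 Y159.1533
M5
G00 X46.1587 Y209.0677
M3 S221
G01 X64.9828 Y209.0677 F2764
G01 X64.9828 Y119.2379
G01 X46.1587 Y119.2379
G01 X46.1587 Y209.0677
M5
G00 X68.0726 Y141.3094
M3 S221
G01 X18.9773 Y81.0740 F2764
G01 X135.8055 Y74.4842
G01 X12.7191 Y58.9399
G01 X68.0726 Y141.3094
M5
G00 X0.0000 Y0.0000

Since the viewBox matches the mm dimensions, user units are millimetres directly. The only transform is the Y-flip y_m = 279.0980 − y_svg.

Shape 1 is a rectangle drawn with `<polygon>`. Its stroke #000000 means cut at S752, F825. After flipping Y the toolpath is (43.3183,159.1533) → (110.0981,159.1533) → (110.0981,44.8451) → (43.3183,44.8451) → (43.3183,159.1533), returning to the start.

Shape 2 is a rectangle drawn with `<polygon>`. Its stroke #ff00ff means engrave at S221, F2764. After flipping Y the toolpath is (46.1587,209.0677) → (64.9828,209.0677) → (64.9828,119.2379) → (46.1587,119.2379) → (46.1587,209.0677), returning to the start.

Shape 3 is a closed polygon drawn with `<polygon>`. Its stroke #ff00ff means engrave at S221, F2764. After flipping Y the toolpath is (68.0726,141.3094) → (18.9773,81.0740) → (135.8055,74.4842) → (12.7191,58.9399) → (68.0726,141.3094), returning to the start.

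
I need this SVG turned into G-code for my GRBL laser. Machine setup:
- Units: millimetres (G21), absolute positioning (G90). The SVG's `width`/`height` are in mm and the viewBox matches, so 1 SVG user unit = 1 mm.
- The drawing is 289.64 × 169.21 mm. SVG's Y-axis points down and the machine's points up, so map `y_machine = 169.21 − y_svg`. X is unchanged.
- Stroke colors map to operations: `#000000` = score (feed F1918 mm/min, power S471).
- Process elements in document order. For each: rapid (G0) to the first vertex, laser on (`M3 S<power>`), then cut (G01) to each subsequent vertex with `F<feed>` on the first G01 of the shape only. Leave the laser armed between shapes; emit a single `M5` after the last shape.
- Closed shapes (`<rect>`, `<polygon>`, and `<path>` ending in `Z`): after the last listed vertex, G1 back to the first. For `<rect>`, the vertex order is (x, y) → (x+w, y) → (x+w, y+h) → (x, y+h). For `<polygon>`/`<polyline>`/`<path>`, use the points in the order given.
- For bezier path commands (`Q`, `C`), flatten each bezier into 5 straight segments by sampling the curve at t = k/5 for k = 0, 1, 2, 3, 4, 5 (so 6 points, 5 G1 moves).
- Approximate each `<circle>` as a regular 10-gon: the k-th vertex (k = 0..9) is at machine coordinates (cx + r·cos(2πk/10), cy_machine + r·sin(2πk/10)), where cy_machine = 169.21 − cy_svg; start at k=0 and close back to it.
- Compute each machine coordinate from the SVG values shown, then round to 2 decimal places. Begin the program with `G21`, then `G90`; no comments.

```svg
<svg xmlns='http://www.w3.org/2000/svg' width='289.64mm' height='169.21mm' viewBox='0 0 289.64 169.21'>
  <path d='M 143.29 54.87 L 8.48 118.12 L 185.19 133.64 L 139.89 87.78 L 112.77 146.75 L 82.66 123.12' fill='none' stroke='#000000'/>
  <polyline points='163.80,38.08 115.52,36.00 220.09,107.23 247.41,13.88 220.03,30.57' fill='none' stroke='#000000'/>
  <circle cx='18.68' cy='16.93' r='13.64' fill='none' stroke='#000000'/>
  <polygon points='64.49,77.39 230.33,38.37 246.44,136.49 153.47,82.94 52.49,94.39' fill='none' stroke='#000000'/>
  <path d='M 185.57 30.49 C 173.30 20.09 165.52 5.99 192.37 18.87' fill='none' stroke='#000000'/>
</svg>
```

G21
G90
G0 X143.29 Y114.34
M3 S471
G01 X8.48 Y51.09 F1918
G01 X185.19 Y35.57
G01 X139.89 Y81.43
G01 X112.77 Y22.46
G01 X82.66 Y46.09
G0 X163.80 Y131.13
M3 S471
G01 X115.52 Y133.21 F1918
G01 X220.09 Y61.98
G01 X247.41 Y155.33
G01 X220.03 Y138.64
G0 X32.32 Y152.28
M3 S471
G01 X29.71 Y160.30 F1918
G01 X22.89 Y165.25
G01 X14.47 Y165.25
G01 X7.65 Y160.30
G01 X5.04 Y152.28
G01 X7.65 Y144.26
G01 X14.47 Y139.31
G01 X22.89 Y139.31
G01 X29.71 Y144.26
G01 X32.32 Y152.28
G0 X64.49 Y91.82
M3 S471
G01 X230.33 Y130.84 F1918
G01 X246.44 Y32.72
G01 X153.47 Y86.27
G01 X52.49 Y74.82
G01 X64.49 Y91.82
G0 X185.57 Y138.72
M3 S471
G01 X178.99 Y145.16 F1918
G01 X174.93 Y151.01
G01 X174.84 Y154.81
G01 X180.17 Y155.08
G01 X192.37 Y150.34
M5

viewBox `0 0 289.64 169.21` with mm width/height → 1 unit = 1 mm. Flip: y_m = 169.21 − y_svg.

**Shape 1** — `<path>` open polyline, stroke `#000000` → score (S471, F1918). Machine vertices: (143.29,114.34) → (8.48,51.09) → (185.19,35.57) → (139.89,81.43) → (112.77,22.46) → (82.66,46.09). Open path.

**Shape 2** — `<polyline>` open polyline, stroke `#000000` → score (S471, F1918). Machine vertices: (163.80,131.13) → (115.52,133.21) → (220.09,61.98) → (247.41,155.33) → (220.03,138.64). Open path.

**Shape 3** — `<circle>` circle, stroke `#000000` → score (S471, F1918). Machine vertices: (32.32,152.28) → (29.71,160.30) → (22.89,165.25) → (14.47,165.25) → (7.65,160.30) → (5.04,152.28) → (7.65,144.26) → (14.47,139.31) → (22.89,139.31) → (29.71,144.26) → (32.32,152.28). Closed: final G1 returns to the first vertex.

**Shape 4** — `<polygon>` closed polygon, stroke `#000000` → score (S471, F1918). Machine vertices: (64.49,91.82) → (230.33,130.84) → (246.44,32.72) → (153.47,86.27) → (52.49,74.82) → (64.49,91.82). Closed: final G1 returns to the first vertex.

**Shape 5** — `<path>` cubic bezier, stroke `#000000` → score (S471, F1918). Control points (SVG): P0=(185.57,30.49), P1=(173.30,20.09), P2=(165.52,5.99), P3=(192.37,18.87); sampled at t=k/5. Machine vertices: (185.57,138.72) → (178.99,145.16) → (174.93,151.01) → (174.84,154.81) → (180.17,155.08) → (192.37,150.34). Open path.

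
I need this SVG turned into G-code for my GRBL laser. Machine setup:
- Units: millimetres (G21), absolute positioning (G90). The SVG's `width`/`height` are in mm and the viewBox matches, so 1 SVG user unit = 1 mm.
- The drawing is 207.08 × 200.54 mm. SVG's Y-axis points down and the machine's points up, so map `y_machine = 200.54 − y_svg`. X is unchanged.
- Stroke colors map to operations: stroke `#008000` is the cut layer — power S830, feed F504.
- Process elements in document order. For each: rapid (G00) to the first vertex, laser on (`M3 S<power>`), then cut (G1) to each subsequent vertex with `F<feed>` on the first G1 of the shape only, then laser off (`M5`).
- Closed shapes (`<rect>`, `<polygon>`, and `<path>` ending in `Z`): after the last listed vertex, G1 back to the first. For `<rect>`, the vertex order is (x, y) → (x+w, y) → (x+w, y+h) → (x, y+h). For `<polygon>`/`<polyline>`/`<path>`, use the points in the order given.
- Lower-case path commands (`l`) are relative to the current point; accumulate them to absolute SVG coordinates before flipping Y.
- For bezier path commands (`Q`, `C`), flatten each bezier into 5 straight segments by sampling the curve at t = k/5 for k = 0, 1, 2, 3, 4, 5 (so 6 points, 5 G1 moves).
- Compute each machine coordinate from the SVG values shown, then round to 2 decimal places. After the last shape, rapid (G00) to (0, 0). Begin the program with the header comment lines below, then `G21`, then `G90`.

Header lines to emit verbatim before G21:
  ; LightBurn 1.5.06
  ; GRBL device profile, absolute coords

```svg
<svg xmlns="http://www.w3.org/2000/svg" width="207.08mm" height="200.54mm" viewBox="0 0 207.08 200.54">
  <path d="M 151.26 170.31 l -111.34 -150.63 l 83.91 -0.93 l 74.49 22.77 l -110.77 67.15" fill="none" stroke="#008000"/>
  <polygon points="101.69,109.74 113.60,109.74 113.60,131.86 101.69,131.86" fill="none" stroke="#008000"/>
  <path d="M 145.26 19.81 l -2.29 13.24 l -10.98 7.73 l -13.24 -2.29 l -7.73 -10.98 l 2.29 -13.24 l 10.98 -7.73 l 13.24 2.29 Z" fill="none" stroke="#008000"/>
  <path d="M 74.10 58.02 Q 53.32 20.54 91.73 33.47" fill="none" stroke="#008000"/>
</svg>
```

; LightBurn 1.5.06
; GRBL device profile, absolute coords
G21
G90
G00 X151.26 Y30.23
M3 S830
G1 X39.92 Y180.86 F504
G1 X123.83 Y181.79
G1 X198.32 Y159.02
G1 X87.55 Y91.87
M5
G00 X101.69 Y90.80
M3 S830
G1 X113.60 Y90.80 F504
G1 X113.60 Y68.68
G1 X101.69 Y68.68
G1 X101.69 Y90.80
M5
G00 X145.26 Y180.73
M3 S830
G1 X142.97 Y167.49 F504
G1 X131.99 Y159.76
G1 X118.75 Y162.05
G1 X111.02 Y173.03
G1 X113.31 Y186.27
G1 X124.29 Y194.00
G1 X137.53 Y191.71
G1 X145.26 Y180.73
M5
G00 X74.10 Y142.52
M3 S830
G1 X68.16 Y155.50 F504
G1 X66.95 Y164.44
G1 X70.47 Y169.35
G1 X78.73 Y170.23
G1 X91.73 Y167.07
M5
G00 X0.00 Y0.00

viewBox `0 0 207.08 200.54` with mm width/height → 1 unit = 1 mm. Flip: y_m = 200.54 − y_svg.

**Shape 1** — `<path>` open polyline, stroke `#008000` → cut (S830, F504). Machine vertices: (151.26,30.23) → (39.92,180.86) → (123.83,181.79) → (198.32,159.02) → (87.55,91.87). Open path.

**Shape 2** — `<polygon>` rectangle, stroke `#008000` → cut (S830, F504). Machine vertices: (101.69,90.80) → (113.60,90.80) → (113.60,68.68) → (101.69,68.68) → (101.69,90.80). Closed: final G1 returns to the first vertex.

**Shape 3** — `<path>` regular polygon, stroke `#008000` → cut (S830, F504). Machine vertices: (145.26,180.73) → (142.97,167.49) → (131.99,159.76) → (118.75,162.05) → (111.02,173.03) → (113.31,186.27) → (124.29,194.00) → (137.53,191.71) → (145.26,180.73). Closed: final G1 returns to the first vertex.

**Shape 4** — `<path>` quadratic bezier, stroke `#008000` → cut (S830, F504). Control points (SVG): P0=(74.10,58.02), P1=(53.32,20.54), P2=(91.73,33.47); sampled at t=k/5. Machine vertices: (74.10,142.52) → (68.16,155.50) → (66.95,164.44) → (70.47,169.35) → (78.73,170.23) → (91.73,167.07). Open path.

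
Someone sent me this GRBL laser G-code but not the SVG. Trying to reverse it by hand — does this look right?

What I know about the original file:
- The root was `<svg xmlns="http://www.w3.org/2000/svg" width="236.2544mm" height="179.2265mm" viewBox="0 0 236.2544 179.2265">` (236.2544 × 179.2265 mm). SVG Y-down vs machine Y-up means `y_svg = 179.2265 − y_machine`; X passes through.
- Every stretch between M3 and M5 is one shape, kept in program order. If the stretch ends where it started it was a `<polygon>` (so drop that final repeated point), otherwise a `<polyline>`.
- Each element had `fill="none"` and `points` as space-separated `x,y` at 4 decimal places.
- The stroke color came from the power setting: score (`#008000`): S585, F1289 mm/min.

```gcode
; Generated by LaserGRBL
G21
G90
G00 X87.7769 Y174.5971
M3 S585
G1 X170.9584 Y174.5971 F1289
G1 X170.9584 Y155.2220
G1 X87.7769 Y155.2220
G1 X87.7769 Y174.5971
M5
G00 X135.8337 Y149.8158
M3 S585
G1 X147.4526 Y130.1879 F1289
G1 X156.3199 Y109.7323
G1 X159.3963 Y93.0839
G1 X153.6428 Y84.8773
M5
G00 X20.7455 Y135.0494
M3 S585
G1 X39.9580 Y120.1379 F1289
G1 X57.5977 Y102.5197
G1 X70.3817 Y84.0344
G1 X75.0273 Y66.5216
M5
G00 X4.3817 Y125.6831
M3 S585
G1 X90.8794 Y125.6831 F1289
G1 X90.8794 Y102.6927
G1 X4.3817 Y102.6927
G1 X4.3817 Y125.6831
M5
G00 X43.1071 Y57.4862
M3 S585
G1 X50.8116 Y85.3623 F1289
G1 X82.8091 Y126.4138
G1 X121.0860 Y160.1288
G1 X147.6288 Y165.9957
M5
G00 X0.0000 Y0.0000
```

Machine Y-up, SVG Y-down with viewBox height 179.2265, so y_svg = 179.2265 − y_machine; X carries over. Every run uses S585, so all elements get stroke `#008000` (score).

Run 1: The run returns to its start, so emit a `<polygon>` with points (Y-flipped): 87.7769,4.6294 170.9584,4.6294 170.9584,24.0045 87.7769,24.0045.

Run 2: The run is open, so emit a `<polyline>` with points (Y-flipped): 135.8337,29.4107 147.4526,49.0386 156.3199,69.4942 159.3963,86.1426 153.6428,94.3492.

Run 3: The run is open, so emit a `<polyline>` with points (Y-flipped): 20.7455,44.1771 39.9580,59.0886 57.5977,76.7068 70.3817,95.1921 75.0273,112.7049.

Run 4: The run returns to its start, so emit a `<polygon>` with points (Y-flipped): 4.3817,53.5434 90.8794,53.5434 90.8794,76.5338 4.3817,76.5338.

Run 5: The run is open, so emit a `<polyline>` with points (Y-flipped): 43.1071,121.7403 50.8116,93.8642 82.8091,52.8127 121.0860,19.0977 147.6288,13.2308.

<svg xmlns="http://www.w3.org/2000/svg" width="236.2544mm" height="179.2265mm" viewBox="0 0 236.2544 179.2265">
  <polygon points="87.7769,4.6294 170.9584,4.6294 170.9584,24.0045 87.7769,24.0045" fill="none" stroke="#008000"/>
  <polyline points="135.8337,29.4107 147.4526,49.0386 156.3199,69.4942 159.3963,86.1426 153.6428,94.3492" fill="none" stroke="#008000"/>
  <polyline points="20.7455,44.1771 39.9580,59.0886 57.5977,76.7068 70.3817,95.1921 75.0273,112.7049" fill="none" stroke="#008000"/>
  <polygon points="4.3817,53.5434 90.8794,53.5434 90.8794,76.5338 4.3817,76.5338" fill="none" stroke="#008000"/>
  <polyline points="43.1071,121.7403 50.8116,93.8642 82.8091,52.8127 121.0860,19.0977 147.6288,13.2308" fill="none" stroke="#008000"/>
</svg>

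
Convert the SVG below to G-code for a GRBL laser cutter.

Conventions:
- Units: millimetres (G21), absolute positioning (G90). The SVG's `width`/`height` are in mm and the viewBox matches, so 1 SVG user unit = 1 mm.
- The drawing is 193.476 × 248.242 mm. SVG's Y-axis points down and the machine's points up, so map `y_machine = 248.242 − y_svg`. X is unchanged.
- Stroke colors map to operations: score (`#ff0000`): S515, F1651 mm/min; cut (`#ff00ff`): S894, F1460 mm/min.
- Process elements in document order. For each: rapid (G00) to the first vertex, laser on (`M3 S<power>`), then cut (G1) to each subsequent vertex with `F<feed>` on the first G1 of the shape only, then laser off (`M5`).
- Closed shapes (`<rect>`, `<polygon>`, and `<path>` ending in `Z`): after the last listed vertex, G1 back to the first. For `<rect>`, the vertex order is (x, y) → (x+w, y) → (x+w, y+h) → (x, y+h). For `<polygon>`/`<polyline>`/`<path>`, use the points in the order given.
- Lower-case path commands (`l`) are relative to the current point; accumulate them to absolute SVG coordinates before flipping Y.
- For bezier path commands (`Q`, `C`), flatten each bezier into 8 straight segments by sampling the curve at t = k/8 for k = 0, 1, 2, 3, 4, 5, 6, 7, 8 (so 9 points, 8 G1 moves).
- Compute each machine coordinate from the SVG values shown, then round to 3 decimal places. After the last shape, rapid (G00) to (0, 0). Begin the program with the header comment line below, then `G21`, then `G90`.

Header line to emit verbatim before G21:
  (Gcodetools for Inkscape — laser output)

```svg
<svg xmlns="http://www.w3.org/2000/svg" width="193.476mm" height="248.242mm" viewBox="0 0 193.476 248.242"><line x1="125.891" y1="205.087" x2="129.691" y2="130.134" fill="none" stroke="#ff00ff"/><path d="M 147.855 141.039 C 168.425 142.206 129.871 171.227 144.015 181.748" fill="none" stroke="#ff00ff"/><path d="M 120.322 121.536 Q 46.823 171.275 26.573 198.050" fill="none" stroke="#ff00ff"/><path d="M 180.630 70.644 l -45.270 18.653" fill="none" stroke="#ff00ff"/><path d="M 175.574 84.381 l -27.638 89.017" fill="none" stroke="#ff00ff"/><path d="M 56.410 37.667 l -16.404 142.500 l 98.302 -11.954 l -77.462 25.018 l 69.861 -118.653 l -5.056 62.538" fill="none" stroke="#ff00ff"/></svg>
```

viewBox `0 0 193.476 248.242` with mm width/height → 1 unit = 1 mm. Flip: y_m = 248.242 − y_svg.

**Shape 1** — `<line>` line segment, stroke `#ff00ff` → cut (S894, F1460). Machine vertices: (125.891,43.155) → (129.691,118.108). Open path.

**Shape 2** — `<path>` cubic bezier, stroke `#ff00ff` → cut (S894, F1460). Control points (SVG): P0=(147.855,141.039), P1=(168.425,142.206), P2=(129.871,171.227), P3=(144.015,181.748); sampled at t=k/8. Machine vertices: (147.855,107.203) → (153.016,105.550) → (153.944,101.829) → (151.950,96.584) → (148.345,90.356) → (144.438,83.690) → (141.541,77.129) → (140.963,71.216) → (144.015,66.494). Open path.

**Shape 3** — `<path>` quadratic bezier, stroke `#ff00ff` → cut (S894, F1460). Control points (SVG): P0=(120.322,121.536), P1=(46.823,171.275), P2=(26.573,198.050); sampled at t=k/8. Machine vertices: (120.322,126.706) → (102.779,114.630) → (86.901,103.272) → (72.686,92.631) → (60.135,82.708) → (49.249,73.503) → (40.026,65.015) → (32.468,57.245) → (26.573,50.192). Open path.

**Shape 4** — `<path>` line segment, stroke `#ff00ff` → cut (S894, F1460). Machine vertices: (180.630,177.598) → (135.360,158.945). Open path.

**Shape 5** — `<path>` line segment, stroke `#ff00ff` → cut (S894, F1460). Machine vertices: (175.574,163.861) → (147.936,74.844). Open path.

**Shape 6** — `<path>` open polyline, stroke `#ff00ff` → cut (S894, F1460). Machine vertices: (56.410,210.575) → (40.006,68.075) → (138.308,80.029) → (60.846,55.011) → (130.707,173.664) → (125.651,111.126). Open path.

(Gcodetools for Inkscape — laser output)
G21
G90
G00 X125.891 Y43.155
M3 S894
G1 X129.691 Y118.108 F1460
M5
G00 X147.855 Y107.203
M3 S894
G1 X153.016 Y105.550 F1460
G1 X153.944 Y101.829
G1 X151.950 Y96.584
G1 X148.345 Y90.356
G1 X144.438 Y83.690
G1 X141.541 Y77.129
G1 X140.963 Y71.216
G1 X144.015 Y66.494
M5
G00 X120.322 Y126.706
M3 S894
G1 X102.779 Y114.630 F1460
G1 X86.901 Y103.272
G1 X72.686 Y92.631
G1 X60.135 Y82.708
G1 X49.249 Y73.503
G1 X40.026 Y65.015
G1 X32.468 Y57.245
G1 X26.573 Y50.192
M5
G00 X180.630 Y177.598
M3 S894
G1 X135.360 Y158.945 F1460
M5
G00 X175.574 Y163.861
M3 S894
G1 X147.936 Y74.844 F1460
M5
G00 X56.410 Y210.575
M3 S894
G1 X40.006 Y68.075 F1460
G1 X138.308 Y80.029
G1 X60.846 Y55.011
G1 X130.707 Y173.664
G1 X125.651 Y111.126
M5
G00 X0.000 Y0.000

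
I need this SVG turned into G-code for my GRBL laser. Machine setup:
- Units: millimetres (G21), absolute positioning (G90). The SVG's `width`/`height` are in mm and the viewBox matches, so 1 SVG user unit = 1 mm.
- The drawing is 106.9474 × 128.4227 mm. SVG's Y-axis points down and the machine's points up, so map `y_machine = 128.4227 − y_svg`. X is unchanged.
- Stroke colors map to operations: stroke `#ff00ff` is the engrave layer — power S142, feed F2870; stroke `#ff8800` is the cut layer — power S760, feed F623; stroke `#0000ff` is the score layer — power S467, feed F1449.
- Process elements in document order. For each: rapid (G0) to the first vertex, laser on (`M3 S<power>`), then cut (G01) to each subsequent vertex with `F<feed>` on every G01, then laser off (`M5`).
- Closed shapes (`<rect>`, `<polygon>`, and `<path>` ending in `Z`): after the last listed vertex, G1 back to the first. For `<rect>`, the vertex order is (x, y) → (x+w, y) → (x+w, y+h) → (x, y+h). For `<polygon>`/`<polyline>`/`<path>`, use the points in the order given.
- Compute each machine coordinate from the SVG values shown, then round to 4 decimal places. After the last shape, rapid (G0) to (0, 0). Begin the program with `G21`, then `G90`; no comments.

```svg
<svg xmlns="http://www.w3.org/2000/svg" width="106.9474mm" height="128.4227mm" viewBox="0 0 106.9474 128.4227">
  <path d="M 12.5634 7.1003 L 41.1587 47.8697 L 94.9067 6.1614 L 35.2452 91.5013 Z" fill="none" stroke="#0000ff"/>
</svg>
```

viewBox `0 0 106.9474 128.4227` with mm width/height → 1 unit = 1 mm. Flip: y_m = 128.4227 − y_svg.

**Shape 1** — `<path>` closed polygon, stroke `#0000ff` → score (S467, F1449). Machine vertices: (12.5634,121.3224) → (41.1587,80.5530) → (94.9067,122.2613) → (35.2452,36.9214) → (12.5634,121.3224). Closed: final G1 returns to the first vertex.

G21
G90
G0 X12.5634 Y121.3224
M3 S467
G01 X41.1587 Y80.5530 F1449
G01 X94.9067 Y122.2613 F1449
G01 X35.2452 Y36.9214 F1449
G01 X12.5634 Y121.3224 F1449
M5
G0 X0.0000 Y0.0000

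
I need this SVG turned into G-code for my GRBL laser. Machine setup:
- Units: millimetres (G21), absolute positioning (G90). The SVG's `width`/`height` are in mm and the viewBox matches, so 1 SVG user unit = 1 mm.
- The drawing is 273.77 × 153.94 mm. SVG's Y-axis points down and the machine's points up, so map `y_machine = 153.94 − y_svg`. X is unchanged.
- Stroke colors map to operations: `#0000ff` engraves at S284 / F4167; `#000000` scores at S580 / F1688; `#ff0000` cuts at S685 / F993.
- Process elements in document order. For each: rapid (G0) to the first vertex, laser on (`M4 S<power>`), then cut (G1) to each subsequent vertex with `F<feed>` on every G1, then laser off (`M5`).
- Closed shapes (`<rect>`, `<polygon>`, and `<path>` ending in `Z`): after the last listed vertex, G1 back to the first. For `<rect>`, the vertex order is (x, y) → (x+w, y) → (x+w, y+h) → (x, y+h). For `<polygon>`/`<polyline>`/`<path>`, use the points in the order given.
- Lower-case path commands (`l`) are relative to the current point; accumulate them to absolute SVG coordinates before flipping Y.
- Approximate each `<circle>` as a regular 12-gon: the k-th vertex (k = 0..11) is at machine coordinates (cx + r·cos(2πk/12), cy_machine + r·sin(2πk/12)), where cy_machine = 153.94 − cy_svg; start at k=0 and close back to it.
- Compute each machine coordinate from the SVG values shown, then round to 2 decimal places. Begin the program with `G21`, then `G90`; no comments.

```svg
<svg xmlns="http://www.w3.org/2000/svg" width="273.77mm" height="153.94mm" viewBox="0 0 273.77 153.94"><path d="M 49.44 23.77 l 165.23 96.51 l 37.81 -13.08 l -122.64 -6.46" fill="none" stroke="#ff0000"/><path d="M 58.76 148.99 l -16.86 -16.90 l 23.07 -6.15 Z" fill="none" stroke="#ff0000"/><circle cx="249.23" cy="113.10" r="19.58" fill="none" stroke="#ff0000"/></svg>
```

Since the viewBox matches the mm dimensions, user units are millimetres directly. The only transform is the Y-flip y_m = 153.94 − y_svg.

Shape 1 is a open polyline drawn with `<path>`. Its stroke #ff0000 means cut at S685, F993. After flipping Y the toolpath is (49.44,130.17) → (214.67,33.66) → (252.48,46.74) → (129.84,53.20).

Shape 2 is a regular polygon drawn with `<path>`. Its stroke #ff0000 means cut at S685, F993. After flipping Y the toolpath is (58.76,4.95) → (41.90,21.85) → (64.97,28.00) → (58.76,4.95), returning to the start.

Shape 3 is a circle drawn with `<circle>`. Its stroke #ff0000 means cut at S685, F993. After flipping Y the toolpath is (268.81,40.84) → (266.19,50.63) → (259.02,57.80) → (249.23,60.42) → (239.44,57.80) → (232.27,50.63) → (229.65,40.84) → (232.27,31.05) → (239.44,23.88) → (249.23,21.26) → (259.02,23.88) → (266.19,31.05) → (268.81,40.84), returning to the start.

G21
G90
G0 X49.44 Y130.17
M4 S685
G1 X214.67 Y33.66 F993
G1 X252.48 Y46.74 F993
G1 X129.84 Y53.20 F993
M5
G0 X58.76 Y4.95
M4 S685
G1 X41.90 Y21.85 F993
G1 X64.97 Y28.00 F993
G1 X58.76 Y4.95 F993
M5
G0 X268.81 Y40.84
M4 S685
G1 X266.19 Y50.63 F993
G1 X259.02 Y57.80 F993
G1 X249.23 Y60.42 F993
G1 X239.44 Y57.80 F993
G1 X232.27 Y50.63 F993
G1 X229.65 Y40.84 F993
G1 X232.27 Y31.05 F993
G1 X239.44 Y23.88 F993
G1 X249.23 Y21.26 F993
G1 X259.02 Y23.88 F993
G1 X266.19 Y31.05 F993
G1 X268.81 Y40.84 F993
M5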